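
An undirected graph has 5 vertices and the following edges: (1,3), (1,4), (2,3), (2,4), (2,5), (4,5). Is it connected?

Step 1: Build adjacency list from edges:
  1: 3, 4
  2: 3, 4, 5
  3: 1, 2
  4: 1, 2, 5
  5: 2, 4

Step 2: Run BFS/DFS from vertex 1:
  Visited: {1, 3, 4, 2, 5}
  Reached 5 of 5 vertices

Step 3: All 5 vertices reached from vertex 1, so the graph is connected.
Answer: Yes, the graph is connected.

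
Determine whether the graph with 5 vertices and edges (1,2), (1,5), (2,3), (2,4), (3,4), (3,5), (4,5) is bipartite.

Step 1: Attempt 2-coloring using BFS:
  Start at vertex 1, assign color 0
  Color vertex 2 with color 1 (neighbor of 1)
  Color vertex 5 with color 1 (neighbor of 1)
  Color vertex 3 with color 0 (neighbor of 2)
  Color vertex 4 with color 0 (neighbor of 2)

Step 2: Conflict found! Vertices 3 and 4 are adjacent but have the same color.
This means the graph contains an odd cycle.

The graph is NOT bipartite.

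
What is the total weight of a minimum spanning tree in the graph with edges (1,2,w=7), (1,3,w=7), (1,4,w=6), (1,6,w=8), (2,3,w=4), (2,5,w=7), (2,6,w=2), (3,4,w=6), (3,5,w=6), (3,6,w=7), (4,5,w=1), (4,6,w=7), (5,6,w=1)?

Apply Kruskal's algorithm (sort edges by weight, add if no cycle):

Sorted edges by weight:
  (4,5) w=1
  (5,6) w=1
  (2,6) w=2
  (2,3) w=4
  (1,4) w=6
  (3,5) w=6
  (3,4) w=6
  (1,2) w=7
  (1,3) w=7
  (2,5) w=7
  (3,6) w=7
  (4,6) w=7
  (1,6) w=8

Add edge (4,5) w=1 -- no cycle. Running total: 1
Add edge (5,6) w=1 -- no cycle. Running total: 2
Add edge (2,6) w=2 -- no cycle. Running total: 4
Add edge (2,3) w=4 -- no cycle. Running total: 8
Add edge (1,4) w=6 -- no cycle. Running total: 14

MST edges: (4,5,w=1), (5,6,w=1), (2,6,w=2), (2,3,w=4), (1,4,w=6)
Total MST weight: 1 + 1 + 2 + 4 + 6 = 14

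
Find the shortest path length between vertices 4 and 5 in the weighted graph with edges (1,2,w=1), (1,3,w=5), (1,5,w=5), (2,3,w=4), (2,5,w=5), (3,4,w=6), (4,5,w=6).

Step 1: Build adjacency list with weights:
  1: 2(w=1), 3(w=5), 5(w=5)
  2: 1(w=1), 3(w=4), 5(w=5)
  3: 1(w=5), 2(w=4), 4(w=6)
  4: 3(w=6), 5(w=6)
  5: 1(w=5), 2(w=5), 4(w=6)

Step 2: Apply Dijkstra's algorithm from vertex 4:
  Visit vertex 4 (distance=0)
    Update dist[3] = 6
    Update dist[5] = 6
  Visit vertex 3 (distance=6)
    Update dist[1] = 11
    Update dist[2] = 10
  Visit vertex 5 (distance=6)

Step 3: Shortest path: 4 -> 5
Total weight: 6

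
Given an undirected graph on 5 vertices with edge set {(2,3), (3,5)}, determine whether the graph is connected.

Step 1: Build adjacency list from edges:
  1: (none)
  2: 3
  3: 2, 5
  4: (none)
  5: 3

Step 2: Run BFS/DFS from vertex 1:
  Visited: {1}
  Reached 1 of 5 vertices

Step 3: Only 1 of 5 vertices reached. Graph is disconnected.
Connected components: {1}, {2, 3, 5}, {4}
Answer: No, the graph is not connected (3 components).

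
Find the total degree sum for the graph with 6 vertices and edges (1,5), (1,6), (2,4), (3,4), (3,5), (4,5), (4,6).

Step 1: Count edges incident to each vertex:
  deg(1) = 2 (neighbors: 5, 6)
  deg(2) = 1 (neighbors: 4)
  deg(3) = 2 (neighbors: 4, 5)
  deg(4) = 4 (neighbors: 2, 3, 5, 6)
  deg(5) = 3 (neighbors: 1, 3, 4)
  deg(6) = 2 (neighbors: 1, 4)

Step 2: Sum all degrees:
  2 + 1 + 2 + 4 + 3 + 2 = 14

Verification: sum of degrees = 2 * |E| = 2 * 7 = 14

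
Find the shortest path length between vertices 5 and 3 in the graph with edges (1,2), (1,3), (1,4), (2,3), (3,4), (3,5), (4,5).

Step 1: Build adjacency list:
  1: 2, 3, 4
  2: 1, 3
  3: 1, 2, 4, 5
  4: 1, 3, 5
  5: 3, 4

Step 2: BFS from vertex 5 to find shortest path to 3:
  vertex 3 reached at distance 1

Step 3: Shortest path: 5 -> 3
Path length: 1 edge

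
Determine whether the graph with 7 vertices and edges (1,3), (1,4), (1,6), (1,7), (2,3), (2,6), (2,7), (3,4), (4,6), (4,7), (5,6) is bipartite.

Step 1: Attempt 2-coloring using BFS:
  Start at vertex 1, assign color 0
  Color vertex 3 with color 1 (neighbor of 1)
  Color vertex 4 with color 1 (neighbor of 1)
  Color vertex 6 with color 1 (neighbor of 1)
  Color vertex 7 with color 1 (neighbor of 1)
  Color vertex 2 with color 0 (neighbor of 3)

Step 2: Conflict found! Vertices 3 and 4 are adjacent but have the same color.
This means the graph contains an odd cycle.

The graph is NOT bipartite.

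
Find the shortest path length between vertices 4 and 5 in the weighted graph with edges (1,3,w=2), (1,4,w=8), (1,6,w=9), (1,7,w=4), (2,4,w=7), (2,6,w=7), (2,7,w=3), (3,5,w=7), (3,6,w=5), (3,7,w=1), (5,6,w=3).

Step 1: Build adjacency list with weights:
  1: 3(w=2), 4(w=8), 6(w=9), 7(w=4)
  2: 4(w=7), 6(w=7), 7(w=3)
  3: 1(w=2), 5(w=7), 6(w=5), 7(w=1)
  4: 1(w=8), 2(w=7)
  5: 3(w=7), 6(w=3)
  6: 1(w=9), 2(w=7), 3(w=5), 5(w=3)
  7: 1(w=4), 2(w=3), 3(w=1)

Step 2: Apply Dijkstra's algorithm from vertex 4:
  Visit vertex 4 (distance=0)
    Update dist[1] = 8
    Update dist[2] = 7
  Visit vertex 2 (distance=7)
    Update dist[6] = 14
    Update dist[7] = 10
  Visit vertex 1 (distance=8)
    Update dist[3] = 10
  Visit vertex 3 (distance=10)
    Update dist[5] = 17
  Visit vertex 7 (distance=10)
  Visit vertex 6 (distance=14)
  Visit vertex 5 (distance=17)

Step 3: Shortest path: 4 -> 2 -> 6 -> 5
Total weight: 7 + 7 + 3 = 17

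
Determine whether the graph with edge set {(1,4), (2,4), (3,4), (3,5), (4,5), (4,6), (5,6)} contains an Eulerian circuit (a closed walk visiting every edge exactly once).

Step 1: Find the degree of each vertex:
  deg(1) = 1
  deg(2) = 1
  deg(3) = 2
  deg(4) = 5
  deg(5) = 3
  deg(6) = 2

Step 2: Count vertices with odd degree:
  Odd-degree vertices: 1, 2, 4, 5 (4 total)

Step 3: Apply Euler's theorem:
  - Eulerian circuit exists iff graph is connected and all vertices have even degree
  - Eulerian path exists iff graph is connected and has 0 or 2 odd-degree vertices

Graph has 4 odd-degree vertices (need 0 or 2).
Neither Eulerian path nor Eulerian circuit exists.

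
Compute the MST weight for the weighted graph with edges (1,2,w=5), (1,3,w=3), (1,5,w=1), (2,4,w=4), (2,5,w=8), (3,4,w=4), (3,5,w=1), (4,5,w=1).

Apply Kruskal's algorithm (sort edges by weight, add if no cycle):

Sorted edges by weight:
  (1,5) w=1
  (3,5) w=1
  (4,5) w=1
  (1,3) w=3
  (2,4) w=4
  (3,4) w=4
  (1,2) w=5
  (2,5) w=8

Add edge (1,5) w=1 -- no cycle. Running total: 1
Add edge (3,5) w=1 -- no cycle. Running total: 2
Add edge (4,5) w=1 -- no cycle. Running total: 3
Skip edge (1,3) w=3 -- would create cycle
Add edge (2,4) w=4 -- no cycle. Running total: 7

MST edges: (1,5,w=1), (3,5,w=1), (4,5,w=1), (2,4,w=4)
Total MST weight: 1 + 1 + 1 + 4 = 7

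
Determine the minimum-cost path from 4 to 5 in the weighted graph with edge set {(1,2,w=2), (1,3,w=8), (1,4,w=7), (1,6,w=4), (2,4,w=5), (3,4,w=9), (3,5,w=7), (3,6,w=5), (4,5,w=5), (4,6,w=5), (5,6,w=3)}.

Step 1: Build adjacency list with weights:
  1: 2(w=2), 3(w=8), 4(w=7), 6(w=4)
  2: 1(w=2), 4(w=5)
  3: 1(w=8), 4(w=9), 5(w=7), 6(w=5)
  4: 1(w=7), 2(w=5), 3(w=9), 5(w=5), 6(w=5)
  5: 3(w=7), 4(w=5), 6(w=3)
  6: 1(w=4), 3(w=5), 4(w=5), 5(w=3)

Step 2: Apply Dijkstra's algorithm from vertex 4:
  Visit vertex 4 (distance=0)
    Update dist[1] = 7
    Update dist[2] = 5
    Update dist[3] = 9
    Update dist[5] = 5
    Update dist[6] = 5
  Visit vertex 2 (distance=5)
  Visit vertex 5 (distance=5)

Step 3: Shortest path: 4 -> 5
Total weight: 5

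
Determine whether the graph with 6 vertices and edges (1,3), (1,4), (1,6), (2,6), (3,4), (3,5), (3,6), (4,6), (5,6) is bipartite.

Step 1: Attempt 2-coloring using BFS:
  Start at vertex 1, assign color 0
  Color vertex 3 with color 1 (neighbor of 1)
  Color vertex 4 with color 1 (neighbor of 1)
  Color vertex 6 with color 1 (neighbor of 1)

Step 2: Conflict found! Vertices 3 and 4 are adjacent but have the same color.
This means the graph contains an odd cycle.

The graph is NOT bipartite.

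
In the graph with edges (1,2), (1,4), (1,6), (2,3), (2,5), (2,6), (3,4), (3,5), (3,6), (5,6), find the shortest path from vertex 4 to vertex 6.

Step 1: Build adjacency list:
  1: 2, 4, 6
  2: 1, 3, 5, 6
  3: 2, 4, 5, 6
  4: 1, 3
  5: 2, 3, 6
  6: 1, 2, 3, 5

Step 2: BFS from vertex 4 to find shortest path to 6:
  vertex 1 reached at distance 1
  vertex 3 reached at distance 1
  vertex 2 reached at distance 2
  vertex 6 reached at distance 2

Step 3: Shortest path: 4 -> 1 -> 6
Path length: 2 edges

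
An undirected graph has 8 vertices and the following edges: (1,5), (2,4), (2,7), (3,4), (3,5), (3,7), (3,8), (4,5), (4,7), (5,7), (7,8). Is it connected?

Step 1: Build adjacency list from edges:
  1: 5
  2: 4, 7
  3: 4, 5, 7, 8
  4: 2, 3, 5, 7
  5: 1, 3, 4, 7
  6: (none)
  7: 2, 3, 4, 5, 8
  8: 3, 7

Step 2: Run BFS/DFS from vertex 1:
  Visited: {1, 5, 3, 4, 7, 8, 2}
  Reached 7 of 8 vertices

Step 3: Only 7 of 8 vertices reached. Graph is disconnected.
Connected components: {1, 2, 3, 4, 5, 7, 8}, {6}
Answer: No, the graph is not connected (2 components).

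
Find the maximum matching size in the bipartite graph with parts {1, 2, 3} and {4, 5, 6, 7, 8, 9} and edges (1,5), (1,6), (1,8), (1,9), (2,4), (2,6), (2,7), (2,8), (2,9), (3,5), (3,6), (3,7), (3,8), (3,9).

Step 1: List the neighbors of each left vertex:
  1: 5, 6, 8, 9
  2: 4, 6, 7, 8, 9
  3: 5, 6, 7, 8, 9

Step 2: Greedily match left vertices, then look for augmenting paths:
  Match 1 -- 5
  Match 2 -- 4
  Match 3 -- 6
  No augmenting path remains.

Step 3: Verify this is maximum:
  Matching size 3 = min(|L|, |R|) = min(3, 6), which is an upper bound, so this matching is maximum.

Maximum matching: {(1,5), (2,4), (3,6)}
Size: 3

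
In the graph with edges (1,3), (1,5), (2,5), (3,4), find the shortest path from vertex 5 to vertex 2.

Step 1: Build adjacency list:
  1: 3, 5
  2: 5
  3: 1, 4
  4: 3
  5: 1, 2

Step 2: BFS from vertex 5 to find shortest path to 2:
  vertex 1 reached at distance 1
  vertex 2 reached at distance 1

Step 3: Shortest path: 5 -> 2
Path length: 1 edge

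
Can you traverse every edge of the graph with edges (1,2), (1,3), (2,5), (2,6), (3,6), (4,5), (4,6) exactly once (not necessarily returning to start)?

Step 1: Find the degree of each vertex:
  deg(1) = 2
  deg(2) = 3
  deg(3) = 2
  deg(4) = 2
  deg(5) = 2
  deg(6) = 3

Step 2: Count vertices with odd degree:
  Odd-degree vertices: 2, 6 (2 total)

Step 3: Apply Euler's theorem:
  - Eulerian circuit exists iff graph is connected and all vertices have even degree
  - Eulerian path exists iff graph is connected and has 0 or 2 odd-degree vertices

Graph is connected with exactly 2 odd-degree vertices (2, 6).
Eulerian path exists (starting and ending at the odd-degree vertices), but no Eulerian circuit.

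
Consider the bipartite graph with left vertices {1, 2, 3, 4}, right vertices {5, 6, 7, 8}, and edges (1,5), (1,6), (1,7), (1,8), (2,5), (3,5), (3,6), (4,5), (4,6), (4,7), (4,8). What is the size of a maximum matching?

Step 1: List the neighbors of each left vertex:
  1: 5, 6, 7, 8
  2: 5
  3: 5, 6
  4: 5, 6, 7, 8

Step 2: Greedily match left vertices, then look for augmenting paths:
  Match 1 -- 8
  Match 2 -- 5
  Match 3 -- 6
  Match 4 -- 7
  No augmenting path remains.

Step 3: Verify this is maximum:
  Matching size 4 = min(|L|, |R|) = min(4, 4), which is an upper bound, so this matching is maximum.

Maximum matching: {(1,8), (2,5), (3,6), (4,7)}
Size: 4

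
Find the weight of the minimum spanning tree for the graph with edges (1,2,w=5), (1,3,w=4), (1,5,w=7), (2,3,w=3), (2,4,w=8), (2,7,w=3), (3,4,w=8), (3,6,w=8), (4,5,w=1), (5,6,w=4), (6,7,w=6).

Apply Kruskal's algorithm (sort edges by weight, add if no cycle):

Sorted edges by weight:
  (4,5) w=1
  (2,3) w=3
  (2,7) w=3
  (1,3) w=4
  (5,6) w=4
  (1,2) w=5
  (6,7) w=6
  (1,5) w=7
  (2,4) w=8
  (3,6) w=8
  (3,4) w=8

Add edge (4,5) w=1 -- no cycle. Running total: 1
Add edge (2,3) w=3 -- no cycle. Running total: 4
Add edge (2,7) w=3 -- no cycle. Running total: 7
Add edge (1,3) w=4 -- no cycle. Running total: 11
Add edge (5,6) w=4 -- no cycle. Running total: 15
Skip edge (1,2) w=5 -- would create cycle
Add edge (6,7) w=6 -- no cycle. Running total: 21

MST edges: (4,5,w=1), (2,3,w=3), (2,7,w=3), (1,3,w=4), (5,6,w=4), (6,7,w=6)
Total MST weight: 1 + 3 + 3 + 4 + 4 + 6 = 21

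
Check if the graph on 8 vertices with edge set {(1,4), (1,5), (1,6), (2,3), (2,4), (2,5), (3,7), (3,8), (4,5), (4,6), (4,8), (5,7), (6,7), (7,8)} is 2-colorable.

Step 1: Attempt 2-coloring using BFS:
  Start at vertex 1, assign color 0
  Color vertex 4 with color 1 (neighbor of 1)
  Color vertex 5 with color 1 (neighbor of 1)
  Color vertex 6 with color 1 (neighbor of 1)
  Color vertex 2 with color 0 (neighbor of 4)

Step 2: Conflict found! Vertices 4 and 5 are adjacent but have the same color.
This means the graph contains an odd cycle.

The graph is NOT bipartite.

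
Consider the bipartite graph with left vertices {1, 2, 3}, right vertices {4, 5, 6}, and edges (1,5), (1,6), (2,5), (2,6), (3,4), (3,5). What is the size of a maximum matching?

Step 1: List the neighbors of each left vertex:
  1: 5, 6
  2: 5, 6
  3: 4, 5

Step 2: Greedily match left vertices, then look for augmenting paths:
  Match 1 -- 5
  Match 2 -- 6
  Match 3 -- 4
  No augmenting path remains.

Step 3: Verify this is maximum:
  Matching size 3 = min(|L|, |R|) = min(3, 3), which is an upper bound, so this matching is maximum.

Maximum matching: {(1,5), (2,6), (3,4)}
Size: 3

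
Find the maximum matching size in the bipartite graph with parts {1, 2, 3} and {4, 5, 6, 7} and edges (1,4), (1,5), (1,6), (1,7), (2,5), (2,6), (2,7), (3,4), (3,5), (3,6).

Step 1: List the neighbors of each left vertex:
  1: 4, 5, 6, 7
  2: 5, 6, 7
  3: 4, 5, 6

Step 2: Greedily match left vertices, then look for augmenting paths:
  Match 1 -- 4
  Match 2 -- 5
  Match 3 -- 6
  No augmenting path remains.

Step 3: Verify this is maximum:
  Matching size 3 = min(|L|, |R|) = min(3, 4), which is an upper bound, so this matching is maximum.

Maximum matching: {(1,4), (2,5), (3,6)}
Size: 3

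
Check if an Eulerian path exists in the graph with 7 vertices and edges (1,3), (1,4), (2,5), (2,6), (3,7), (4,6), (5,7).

Step 1: Find the degree of each vertex:
  deg(1) = 2
  deg(2) = 2
  deg(3) = 2
  deg(4) = 2
  deg(5) = 2
  deg(6) = 2
  deg(7) = 2

Step 2: Count vertices with odd degree:
  All vertices have even degree (0 odd-degree vertices)

Step 3: Apply Euler's theorem:
  - Eulerian circuit exists iff graph is connected and all vertices have even degree
  - Eulerian path exists iff graph is connected and has 0 or 2 odd-degree vertices

Graph is connected with 0 odd-degree vertices.
Both Eulerian circuit and Eulerian path exist.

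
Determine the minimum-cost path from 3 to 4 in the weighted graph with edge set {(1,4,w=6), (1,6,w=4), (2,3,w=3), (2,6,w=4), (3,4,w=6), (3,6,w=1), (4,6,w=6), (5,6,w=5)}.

Step 1: Build adjacency list with weights:
  1: 4(w=6), 6(w=4)
  2: 3(w=3), 6(w=4)
  3: 2(w=3), 4(w=6), 6(w=1)
  4: 1(w=6), 3(w=6), 6(w=6)
  5: 6(w=5)
  6: 1(w=4), 2(w=4), 3(w=1), 4(w=6), 5(w=5)

Step 2: Apply Dijkstra's algorithm from vertex 3:
  Visit vertex 3 (distance=0)
    Update dist[2] = 3
    Update dist[4] = 6
    Update dist[6] = 1
  Visit vertex 6 (distance=1)
    Update dist[1] = 5
    Update dist[5] = 6
  Visit vertex 2 (distance=3)
  Visit vertex 1 (distance=5)
  Visit vertex 4 (distance=6)

Step 3: Shortest path: 3 -> 4
Total weight: 6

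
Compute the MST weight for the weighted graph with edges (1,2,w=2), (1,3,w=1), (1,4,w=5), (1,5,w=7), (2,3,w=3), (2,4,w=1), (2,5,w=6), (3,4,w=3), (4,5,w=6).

Apply Kruskal's algorithm (sort edges by weight, add if no cycle):

Sorted edges by weight:
  (1,3) w=1
  (2,4) w=1
  (1,2) w=2
  (2,3) w=3
  (3,4) w=3
  (1,4) w=5
  (2,5) w=6
  (4,5) w=6
  (1,5) w=7

Add edge (1,3) w=1 -- no cycle. Running total: 1
Add edge (2,4) w=1 -- no cycle. Running total: 2
Add edge (1,2) w=2 -- no cycle. Running total: 4
Skip edge (2,3) w=3 -- would create cycle
Skip edge (3,4) w=3 -- would create cycle
Skip edge (1,4) w=5 -- would create cycle
Add edge (2,5) w=6 -- no cycle. Running total: 10

MST edges: (1,3,w=1), (2,4,w=1), (1,2,w=2), (2,5,w=6)
Total MST weight: 1 + 1 + 2 + 6 = 10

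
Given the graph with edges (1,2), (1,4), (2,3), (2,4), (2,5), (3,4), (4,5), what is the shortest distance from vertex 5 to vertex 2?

Step 1: Build adjacency list:
  1: 2, 4
  2: 1, 3, 4, 5
  3: 2, 4
  4: 1, 2, 3, 5
  5: 2, 4

Step 2: BFS from vertex 5 to find shortest path to 2:
  vertex 2 reached at distance 1

Step 3: Shortest path: 5 -> 2
Path length: 1 edge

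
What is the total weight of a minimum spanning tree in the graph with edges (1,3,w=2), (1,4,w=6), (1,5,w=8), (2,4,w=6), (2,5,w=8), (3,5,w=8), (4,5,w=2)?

Apply Kruskal's algorithm (sort edges by weight, add if no cycle):

Sorted edges by weight:
  (1,3) w=2
  (4,5) w=2
  (1,4) w=6
  (2,4) w=6
  (1,5) w=8
  (2,5) w=8
  (3,5) w=8

Add edge (1,3) w=2 -- no cycle. Running total: 2
Add edge (4,5) w=2 -- no cycle. Running total: 4
Add edge (1,4) w=6 -- no cycle. Running total: 10
Add edge (2,4) w=6 -- no cycle. Running total: 16

MST edges: (1,3,w=2), (4,5,w=2), (1,4,w=6), (2,4,w=6)
Total MST weight: 2 + 2 + 6 + 6 = 16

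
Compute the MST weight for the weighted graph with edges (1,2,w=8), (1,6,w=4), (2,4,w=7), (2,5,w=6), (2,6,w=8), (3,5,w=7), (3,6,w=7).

Apply Kruskal's algorithm (sort edges by weight, add if no cycle):

Sorted edges by weight:
  (1,6) w=4
  (2,5) w=6
  (2,4) w=7
  (3,5) w=7
  (3,6) w=7
  (1,2) w=8
  (2,6) w=8

Add edge (1,6) w=4 -- no cycle. Running total: 4
Add edge (2,5) w=6 -- no cycle. Running total: 10
Add edge (2,4) w=7 -- no cycle. Running total: 17
Add edge (3,5) w=7 -- no cycle. Running total: 24
Add edge (3,6) w=7 -- no cycle. Running total: 31

MST edges: (1,6,w=4), (2,5,w=6), (2,4,w=7), (3,5,w=7), (3,6,w=7)
Total MST weight: 4 + 6 + 7 + 7 + 7 = 31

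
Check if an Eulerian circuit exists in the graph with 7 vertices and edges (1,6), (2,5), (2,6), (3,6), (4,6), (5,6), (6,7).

Step 1: Find the degree of each vertex:
  deg(1) = 1
  deg(2) = 2
  deg(3) = 1
  deg(4) = 1
  deg(5) = 2
  deg(6) = 6
  deg(7) = 1

Step 2: Count vertices with odd degree:
  Odd-degree vertices: 1, 3, 4, 7 (4 total)

Step 3: Apply Euler's theorem:
  - Eulerian circuit exists iff graph is connected and all vertices have even degree
  - Eulerian path exists iff graph is connected and has 0 or 2 odd-degree vertices

Graph has 4 odd-degree vertices (need 0 or 2).
Neither Eulerian path nor Eulerian circuit exists.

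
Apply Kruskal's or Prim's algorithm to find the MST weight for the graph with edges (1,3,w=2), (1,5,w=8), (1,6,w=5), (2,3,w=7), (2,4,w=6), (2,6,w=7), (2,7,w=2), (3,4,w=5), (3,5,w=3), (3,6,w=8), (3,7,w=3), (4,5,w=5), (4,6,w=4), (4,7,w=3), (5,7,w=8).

Apply Kruskal's algorithm (sort edges by weight, add if no cycle):

Sorted edges by weight:
  (1,3) w=2
  (2,7) w=2
  (3,7) w=3
  (3,5) w=3
  (4,7) w=3
  (4,6) w=4
  (1,6) w=5
  (3,4) w=5
  (4,5) w=5
  (2,4) w=6
  (2,3) w=7
  (2,6) w=7
  (1,5) w=8
  (3,6) w=8
  (5,7) w=8

Add edge (1,3) w=2 -- no cycle. Running total: 2
Add edge (2,7) w=2 -- no cycle. Running total: 4
Add edge (3,7) w=3 -- no cycle. Running total: 7
Add edge (3,5) w=3 -- no cycle. Running total: 10
Add edge (4,7) w=3 -- no cycle. Running total: 13
Add edge (4,6) w=4 -- no cycle. Running total: 17

MST edges: (1,3,w=2), (2,7,w=2), (3,7,w=3), (3,5,w=3), (4,7,w=3), (4,6,w=4)
Total MST weight: 2 + 2 + 3 + 3 + 3 + 4 = 17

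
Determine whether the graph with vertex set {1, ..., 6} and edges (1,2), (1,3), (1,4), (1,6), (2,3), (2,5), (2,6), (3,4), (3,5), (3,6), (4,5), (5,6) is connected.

Step 1: Build adjacency list from edges:
  1: 2, 3, 4, 6
  2: 1, 3, 5, 6
  3: 1, 2, 4, 5, 6
  4: 1, 3, 5
  5: 2, 3, 4, 6
  6: 1, 2, 3, 5

Step 2: Run BFS/DFS from vertex 1:
  Visited: {1, 2, 3, 4, 6, 5}
  Reached 6 of 6 vertices

Step 3: All 6 vertices reached from vertex 1, so the graph is connected.
Answer: Yes, the graph is connected.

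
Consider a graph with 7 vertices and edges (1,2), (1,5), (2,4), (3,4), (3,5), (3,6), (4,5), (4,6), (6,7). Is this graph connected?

Step 1: Build adjacency list from edges:
  1: 2, 5
  2: 1, 4
  3: 4, 5, 6
  4: 2, 3, 5, 6
  5: 1, 3, 4
  6: 3, 4, 7
  7: 6

Step 2: Run BFS/DFS from vertex 1:
  Visited: {1, 2, 5, 4, 3, 6, 7}
  Reached 7 of 7 vertices

Step 3: All 7 vertices reached from vertex 1, so the graph is connected.
Answer: Yes, the graph is connected.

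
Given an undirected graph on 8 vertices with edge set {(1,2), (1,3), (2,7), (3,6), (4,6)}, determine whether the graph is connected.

Step 1: Build adjacency list from edges:
  1: 2, 3
  2: 1, 7
  3: 1, 6
  4: 6
  5: (none)
  6: 3, 4
  7: 2
  8: (none)

Step 2: Run BFS/DFS from vertex 1:
  Visited: {1, 2, 3, 7, 6, 4}
  Reached 6 of 8 vertices

Step 3: Only 6 of 8 vertices reached. Graph is disconnected.
Connected components: {1, 2, 3, 4, 6, 7}, {5}, {8}
Answer: No, the graph is not connected (3 components).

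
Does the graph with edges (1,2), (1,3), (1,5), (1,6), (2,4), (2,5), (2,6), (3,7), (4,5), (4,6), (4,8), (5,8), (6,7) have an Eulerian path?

Step 1: Find the degree of each vertex:
  deg(1) = 4
  deg(2) = 4
  deg(3) = 2
  deg(4) = 4
  deg(5) = 4
  deg(6) = 4
  deg(7) = 2
  deg(8) = 2

Step 2: Count vertices with odd degree:
  All vertices have even degree (0 odd-degree vertices)

Step 3: Apply Euler's theorem:
  - Eulerian circuit exists iff graph is connected and all vertices have even degree
  - Eulerian path exists iff graph is connected and has 0 or 2 odd-degree vertices

Graph is connected with 0 odd-degree vertices.
Both Eulerian circuit and Eulerian path exist.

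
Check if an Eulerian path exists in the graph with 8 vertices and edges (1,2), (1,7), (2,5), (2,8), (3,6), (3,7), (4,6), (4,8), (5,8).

Step 1: Find the degree of each vertex:
  deg(1) = 2
  deg(2) = 3
  deg(3) = 2
  deg(4) = 2
  deg(5) = 2
  deg(6) = 2
  deg(7) = 2
  deg(8) = 3

Step 2: Count vertices with odd degree:
  Odd-degree vertices: 2, 8 (2 total)

Step 3: Apply Euler's theorem:
  - Eulerian circuit exists iff graph is connected and all vertices have even degree
  - Eulerian path exists iff graph is connected and has 0 or 2 odd-degree vertices

Graph is connected with exactly 2 odd-degree vertices (2, 8).
Eulerian path exists (starting and ending at the odd-degree vertices), but no Eulerian circuit.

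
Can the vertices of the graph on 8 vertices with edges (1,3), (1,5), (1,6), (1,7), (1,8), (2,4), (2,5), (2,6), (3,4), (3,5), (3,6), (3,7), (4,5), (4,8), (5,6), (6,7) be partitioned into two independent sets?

Step 1: Attempt 2-coloring using BFS:
  Start at vertex 1, assign color 0
  Color vertex 3 with color 1 (neighbor of 1)
  Color vertex 5 with color 1 (neighbor of 1)
  Color vertex 6 with color 1 (neighbor of 1)
  Color vertex 7 with color 1 (neighbor of 1)
  Color vertex 8 with color 1 (neighbor of 1)
  Color vertex 4 with color 0 (neighbor of 3)

Step 2: Conflict found! Vertices 3 and 5 are adjacent but have the same color.
This means the graph contains an odd cycle.

The graph is NOT bipartite.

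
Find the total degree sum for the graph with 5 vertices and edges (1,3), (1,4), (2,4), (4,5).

Step 1: Count edges incident to each vertex:
  deg(1) = 2 (neighbors: 3, 4)
  deg(2) = 1 (neighbors: 4)
  deg(3) = 1 (neighbors: 1)
  deg(4) = 3 (neighbors: 1, 2, 5)
  deg(5) = 1 (neighbors: 4)

Step 2: Sum all degrees:
  2 + 1 + 1 + 3 + 1 = 8

Verification: sum of degrees = 2 * |E| = 2 * 4 = 8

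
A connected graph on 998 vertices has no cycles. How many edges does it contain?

A tree on n vertices always has exactly n - 1 edges.
For n = 998: edges = 998 - 1 = 997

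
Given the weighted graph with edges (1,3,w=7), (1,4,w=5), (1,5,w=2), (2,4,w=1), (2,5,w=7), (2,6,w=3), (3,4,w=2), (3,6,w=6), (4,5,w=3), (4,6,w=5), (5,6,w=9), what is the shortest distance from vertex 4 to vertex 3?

Step 1: Build adjacency list with weights:
  1: 3(w=7), 4(w=5), 5(w=2)
  2: 4(w=1), 5(w=7), 6(w=3)
  3: 1(w=7), 4(w=2), 6(w=6)
  4: 1(w=5), 2(w=1), 3(w=2), 5(w=3), 6(w=5)
  5: 1(w=2), 2(w=7), 4(w=3), 6(w=9)
  6: 2(w=3), 3(w=6), 4(w=5), 5(w=9)

Step 2: Apply Dijkstra's algorithm from vertex 4:
  Visit vertex 4 (distance=0)
    Update dist[1] = 5
    Update dist[2] = 1
    Update dist[3] = 2
    Update dist[5] = 3
    Update dist[6] = 5
  Visit vertex 2 (distance=1)
    Update dist[6] = 4
  Visit vertex 3 (distance=2)

Step 3: Shortest path: 4 -> 3
Total weight: 2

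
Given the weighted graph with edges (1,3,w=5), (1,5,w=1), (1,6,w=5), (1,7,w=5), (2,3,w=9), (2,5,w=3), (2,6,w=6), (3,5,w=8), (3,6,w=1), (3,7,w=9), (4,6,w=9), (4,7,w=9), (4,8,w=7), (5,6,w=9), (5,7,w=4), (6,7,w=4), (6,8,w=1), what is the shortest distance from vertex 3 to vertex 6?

Step 1: Build adjacency list with weights:
  1: 3(w=5), 5(w=1), 6(w=5), 7(w=5)
  2: 3(w=9), 5(w=3), 6(w=6)
  3: 1(w=5), 2(w=9), 5(w=8), 6(w=1), 7(w=9)
  4: 6(w=9), 7(w=9), 8(w=7)
  5: 1(w=1), 2(w=3), 3(w=8), 6(w=9), 7(w=4)
  6: 1(w=5), 2(w=6), 3(w=1), 4(w=9), 5(w=9), 7(w=4), 8(w=1)
  7: 1(w=5), 3(w=9), 4(w=9), 5(w=4), 6(w=4)
  8: 4(w=7), 6(w=1)

Step 2: Apply Dijkstra's algorithm from vertex 3:
  Visit vertex 3 (distance=0)
    Update dist[1] = 5
    Update dist[2] = 9
    Update dist[5] = 8
    Update dist[6] = 1
    Update dist[7] = 9
  Visit vertex 6 (distance=1)
    Update dist[2] = 7
    Update dist[4] = 10
    Update dist[7] = 5
    Update dist[8] = 2

Step 3: Shortest path: 3 -> 6
Total weight: 1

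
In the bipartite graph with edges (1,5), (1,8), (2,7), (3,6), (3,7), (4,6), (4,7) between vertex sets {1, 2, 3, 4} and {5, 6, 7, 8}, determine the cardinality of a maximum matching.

Step 1: List the neighbors of each left vertex:
  1: 5, 8
  2: 7
  3: 6, 7
  4: 6, 7

Step 2: Greedily match left vertices, then look for augmenting paths:
  Match 1 -- 5
  Match 2 -- 7
  Match 3 -- 6
  No augmenting path remains.

Step 3: Verify this is maximum:
  Matching has size 3. The vertex set {1, 6, 7} covers every edge and has size 3; any matching has at most one edge per cover vertex, so 3 is maximum (König's theorem).

Maximum matching: {(1,5), (2,7), (3,6)}
Size: 3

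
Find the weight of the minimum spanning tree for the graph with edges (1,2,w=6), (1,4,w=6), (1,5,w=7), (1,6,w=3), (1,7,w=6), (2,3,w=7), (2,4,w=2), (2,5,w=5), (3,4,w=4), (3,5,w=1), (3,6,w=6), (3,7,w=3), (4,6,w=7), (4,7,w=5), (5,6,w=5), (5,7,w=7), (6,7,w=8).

Apply Kruskal's algorithm (sort edges by weight, add if no cycle):

Sorted edges by weight:
  (3,5) w=1
  (2,4) w=2
  (1,6) w=3
  (3,7) w=3
  (3,4) w=4
  (2,5) w=5
  (4,7) w=5
  (5,6) w=5
  (1,4) w=6
  (1,2) w=6
  (1,7) w=6
  (3,6) w=6
  (1,5) w=7
  (2,3) w=7
  (4,6) w=7
  (5,7) w=7
  (6,7) w=8

Add edge (3,5) w=1 -- no cycle. Running total: 1
Add edge (2,4) w=2 -- no cycle. Running total: 3
Add edge (1,6) w=3 -- no cycle. Running total: 6
Add edge (3,7) w=3 -- no cycle. Running total: 9
Add edge (3,4) w=4 -- no cycle. Running total: 13
Skip edge (2,5) w=5 -- would create cycle
Skip edge (4,7) w=5 -- would create cycle
Add edge (5,6) w=5 -- no cycle. Running total: 18

MST edges: (3,5,w=1), (2,4,w=2), (1,6,w=3), (3,7,w=3), (3,4,w=4), (5,6,w=5)
Total MST weight: 1 + 2 + 3 + 3 + 4 + 5 = 18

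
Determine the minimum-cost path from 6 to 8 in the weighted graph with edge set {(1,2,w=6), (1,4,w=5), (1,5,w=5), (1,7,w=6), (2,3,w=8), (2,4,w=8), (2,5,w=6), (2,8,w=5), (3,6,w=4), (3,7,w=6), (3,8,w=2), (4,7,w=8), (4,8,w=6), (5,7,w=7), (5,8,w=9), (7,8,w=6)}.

Step 1: Build adjacency list with weights:
  1: 2(w=6), 4(w=5), 5(w=5), 7(w=6)
  2: 1(w=6), 3(w=8), 4(w=8), 5(w=6), 8(w=5)
  3: 2(w=8), 6(w=4), 7(w=6), 8(w=2)
  4: 1(w=5), 2(w=8), 7(w=8), 8(w=6)
  5: 1(w=5), 2(w=6), 7(w=7), 8(w=9)
  6: 3(w=4)
  7: 1(w=6), 3(w=6), 4(w=8), 5(w=7), 8(w=6)
  8: 2(w=5), 3(w=2), 4(w=6), 5(w=9), 7(w=6)

Step 2: Apply Dijkstra's algorithm from vertex 6:
  Visit vertex 6 (distance=0)
    Update dist[3] = 4
  Visit vertex 3 (distance=4)
    Update dist[2] = 12
    Update dist[7] = 10
    Update dist[8] = 6
  Visit vertex 8 (distance=6)
    Update dist[2] = 11
    Update dist[4] = 12
    Update dist[5] = 15

Step 3: Shortest path: 6 -> 3 -> 8
Total weight: 4 + 2 = 6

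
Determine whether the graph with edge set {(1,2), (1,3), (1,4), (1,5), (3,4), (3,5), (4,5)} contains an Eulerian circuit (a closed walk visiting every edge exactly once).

Step 1: Find the degree of each vertex:
  deg(1) = 4
  deg(2) = 1
  deg(3) = 3
  deg(4) = 3
  deg(5) = 3

Step 2: Count vertices with odd degree:
  Odd-degree vertices: 2, 3, 4, 5 (4 total)

Step 3: Apply Euler's theorem:
  - Eulerian circuit exists iff graph is connected and all vertices have even degree
  - Eulerian path exists iff graph is connected and has 0 or 2 odd-degree vertices

Graph has 4 odd-degree vertices (need 0 or 2).
Neither Eulerian path nor Eulerian circuit exists.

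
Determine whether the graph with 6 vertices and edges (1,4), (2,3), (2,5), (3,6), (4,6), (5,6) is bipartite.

Step 1: Attempt 2-coloring using BFS:
  Start at vertex 1, assign color 0
  Color vertex 4 with color 1 (neighbor of 1)
  Color vertex 6 with color 0 (neighbor of 4)
  Color vertex 3 with color 1 (neighbor of 6)
  Color vertex 5 with color 1 (neighbor of 6)
  Color vertex 2 with color 0 (neighbor of 3)

Step 2: 2-coloring succeeded. No conflicts found.
  Set A (color 0): {1, 2, 6}
  Set B (color 1): {3, 4, 5}

The graph is bipartite with partition {1, 2, 6}, {3, 4, 5}.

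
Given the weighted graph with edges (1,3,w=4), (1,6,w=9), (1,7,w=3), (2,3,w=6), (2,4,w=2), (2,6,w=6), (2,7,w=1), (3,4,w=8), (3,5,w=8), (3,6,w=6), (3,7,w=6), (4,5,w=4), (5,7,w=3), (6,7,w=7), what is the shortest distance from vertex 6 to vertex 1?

Step 1: Build adjacency list with weights:
  1: 3(w=4), 6(w=9), 7(w=3)
  2: 3(w=6), 4(w=2), 6(w=6), 7(w=1)
  3: 1(w=4), 2(w=6), 4(w=8), 5(w=8), 6(w=6), 7(w=6)
  4: 2(w=2), 3(w=8), 5(w=4)
  5: 3(w=8), 4(w=4), 7(w=3)
  6: 1(w=9), 2(w=6), 3(w=6), 7(w=7)
  7: 1(w=3), 2(w=1), 3(w=6), 5(w=3), 6(w=7)

Step 2: Apply Dijkstra's algorithm from vertex 6:
  Visit vertex 6 (distance=0)
    Update dist[1] = 9
    Update dist[2] = 6
    Update dist[3] = 6
    Update dist[7] = 7
  Visit vertex 2 (distance=6)
    Update dist[4] = 8
  Visit vertex 3 (distance=6)
    Update dist[5] = 14
  Visit vertex 7 (distance=7)
    Update dist[5] = 10
  Visit vertex 4 (distance=8)
  Visit vertex 1 (distance=9)

Step 3: Shortest path: 6 -> 1
Total weight: 9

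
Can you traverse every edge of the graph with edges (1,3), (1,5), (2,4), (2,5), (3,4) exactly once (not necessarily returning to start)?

Step 1: Find the degree of each vertex:
  deg(1) = 2
  deg(2) = 2
  deg(3) = 2
  deg(4) = 2
  deg(5) = 2

Step 2: Count vertices with odd degree:
  All vertices have even degree (0 odd-degree vertices)

Step 3: Apply Euler's theorem:
  - Eulerian circuit exists iff graph is connected and all vertices have even degree
  - Eulerian path exists iff graph is connected and has 0 or 2 odd-degree vertices

Graph is connected with 0 odd-degree vertices.
Both Eulerian circuit and Eulerian path exist.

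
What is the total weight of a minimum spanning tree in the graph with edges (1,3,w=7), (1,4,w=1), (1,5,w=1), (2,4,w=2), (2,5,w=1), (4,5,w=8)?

Apply Kruskal's algorithm (sort edges by weight, add if no cycle):

Sorted edges by weight:
  (1,4) w=1
  (1,5) w=1
  (2,5) w=1
  (2,4) w=2
  (1,3) w=7
  (4,5) w=8

Add edge (1,4) w=1 -- no cycle. Running total: 1
Add edge (1,5) w=1 -- no cycle. Running total: 2
Add edge (2,5) w=1 -- no cycle. Running total: 3
Skip edge (2,4) w=2 -- would create cycle
Add edge (1,3) w=7 -- no cycle. Running total: 10

MST edges: (1,4,w=1), (1,5,w=1), (2,5,w=1), (1,3,w=7)
Total MST weight: 1 + 1 + 1 + 7 = 10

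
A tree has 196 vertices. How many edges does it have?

A tree on n vertices always has exactly n - 1 edges.
For n = 196: edges = 196 - 1 = 195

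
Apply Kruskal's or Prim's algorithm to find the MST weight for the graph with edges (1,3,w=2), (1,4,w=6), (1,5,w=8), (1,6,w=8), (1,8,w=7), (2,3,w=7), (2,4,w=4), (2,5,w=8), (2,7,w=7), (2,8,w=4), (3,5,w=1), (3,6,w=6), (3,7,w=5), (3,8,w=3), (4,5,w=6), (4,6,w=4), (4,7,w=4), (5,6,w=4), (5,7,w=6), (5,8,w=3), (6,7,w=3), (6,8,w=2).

Apply Kruskal's algorithm (sort edges by weight, add if no cycle):

Sorted edges by weight:
  (3,5) w=1
  (1,3) w=2
  (6,8) w=2
  (3,8) w=3
  (5,8) w=3
  (6,7) w=3
  (2,4) w=4
  (2,8) w=4
  (4,6) w=4
  (4,7) w=4
  (5,6) w=4
  (3,7) w=5
  (1,4) w=6
  (3,6) w=6
  (4,5) w=6
  (5,7) w=6
  (1,8) w=7
  (2,3) w=7
  (2,7) w=7
  (1,5) w=8
  (1,6) w=8
  (2,5) w=8

Add edge (3,5) w=1 -- no cycle. Running total: 1
Add edge (1,3) w=2 -- no cycle. Running total: 3
Add edge (6,8) w=2 -- no cycle. Running total: 5
Add edge (3,8) w=3 -- no cycle. Running total: 8
Skip edge (5,8) w=3 -- would create cycle
Add edge (6,7) w=3 -- no cycle. Running total: 11
Add edge (2,4) w=4 -- no cycle. Running total: 15
Add edge (2,8) w=4 -- no cycle. Running total: 19

MST edges: (3,5,w=1), (1,3,w=2), (6,8,w=2), (3,8,w=3), (6,7,w=3), (2,4,w=4), (2,8,w=4)
Total MST weight: 1 + 2 + 2 + 3 + 3 + 4 + 4 = 19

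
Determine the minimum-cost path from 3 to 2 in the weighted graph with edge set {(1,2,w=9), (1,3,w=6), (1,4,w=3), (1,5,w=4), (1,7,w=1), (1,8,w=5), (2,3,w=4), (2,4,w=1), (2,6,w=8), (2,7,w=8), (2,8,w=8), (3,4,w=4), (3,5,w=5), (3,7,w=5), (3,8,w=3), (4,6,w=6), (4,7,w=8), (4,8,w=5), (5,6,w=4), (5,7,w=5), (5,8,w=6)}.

Step 1: Build adjacency list with weights:
  1: 2(w=9), 3(w=6), 4(w=3), 5(w=4), 7(w=1), 8(w=5)
  2: 1(w=9), 3(w=4), 4(w=1), 6(w=8), 7(w=8), 8(w=8)
  3: 1(w=6), 2(w=4), 4(w=4), 5(w=5), 7(w=5), 8(w=3)
  4: 1(w=3), 2(w=1), 3(w=4), 6(w=6), 7(w=8), 8(w=5)
  5: 1(w=4), 3(w=5), 6(w=4), 7(w=5), 8(w=6)
  6: 2(w=8), 4(w=6), 5(w=4)
  7: 1(w=1), 2(w=8), 3(w=5), 4(w=8), 5(w=5)
  8: 1(w=5), 2(w=8), 3(w=3), 4(w=5), 5(w=6)

Step 2: Apply Dijkstra's algorithm from vertex 3:
  Visit vertex 3 (distance=0)
    Update dist[1] = 6
    Update dist[2] = 4
    Update dist[4] = 4
    Update dist[5] = 5
    Update dist[7] = 5
    Update dist[8] = 3
  Visit vertex 8 (distance=3)
  Visit vertex 2 (distance=4)
    Update dist[6] = 12

Step 3: Shortest path: 3 -> 2
Total weight: 4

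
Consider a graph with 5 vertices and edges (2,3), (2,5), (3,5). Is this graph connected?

Step 1: Build adjacency list from edges:
  1: (none)
  2: 3, 5
  3: 2, 5
  4: (none)
  5: 2, 3

Step 2: Run BFS/DFS from vertex 1:
  Visited: {1}
  Reached 1 of 5 vertices

Step 3: Only 1 of 5 vertices reached. Graph is disconnected.
Connected components: {1}, {2, 3, 5}, {4}
Answer: No, the graph is not connected (3 components).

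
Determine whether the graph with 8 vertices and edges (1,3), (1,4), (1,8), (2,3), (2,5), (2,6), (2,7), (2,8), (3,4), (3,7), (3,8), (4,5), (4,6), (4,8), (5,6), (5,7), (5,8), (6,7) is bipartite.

Step 1: Attempt 2-coloring using BFS:
  Start at vertex 1, assign color 0
  Color vertex 3 with color 1 (neighbor of 1)
  Color vertex 4 with color 1 (neighbor of 1)
  Color vertex 8 with color 1 (neighbor of 1)
  Color vertex 2 with color 0 (neighbor of 3)

Step 2: Conflict found! Vertices 3 and 4 are adjacent but have the same color.
This means the graph contains an odd cycle.

The graph is NOT bipartite.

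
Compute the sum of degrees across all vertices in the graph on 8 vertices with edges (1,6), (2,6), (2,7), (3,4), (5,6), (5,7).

Step 1: Count edges incident to each vertex:
  deg(1) = 1 (neighbors: 6)
  deg(2) = 2 (neighbors: 6, 7)
  deg(3) = 1 (neighbors: 4)
  deg(4) = 1 (neighbors: 3)
  deg(5) = 2 (neighbors: 6, 7)
  deg(6) = 3 (neighbors: 1, 2, 5)
  deg(7) = 2 (neighbors: 2, 5)
  deg(8) = 0 (neighbors: none)

Step 2: Sum all degrees:
  1 + 2 + 1 + 1 + 2 + 3 + 2 + 0 = 12

Verification: sum of degrees = 2 * |E| = 2 * 6 = 12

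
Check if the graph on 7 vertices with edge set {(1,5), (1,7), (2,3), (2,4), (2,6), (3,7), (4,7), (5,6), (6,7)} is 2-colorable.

Step 1: Attempt 2-coloring using BFS:
  Start at vertex 1, assign color 0
  Color vertex 5 with color 1 (neighbor of 1)
  Color vertex 7 with color 1 (neighbor of 1)
  Color vertex 6 with color 0 (neighbor of 5)
  Color vertex 3 with color 0 (neighbor of 7)
  Color vertex 4 with color 0 (neighbor of 7)
  Color vertex 2 with color 1 (neighbor of 6)

Step 2: 2-coloring succeeded. No conflicts found.
  Set A (color 0): {1, 3, 4, 6}
  Set B (color 1): {2, 5, 7}

The graph is bipartite with partition {1, 3, 4, 6}, {2, 5, 7}.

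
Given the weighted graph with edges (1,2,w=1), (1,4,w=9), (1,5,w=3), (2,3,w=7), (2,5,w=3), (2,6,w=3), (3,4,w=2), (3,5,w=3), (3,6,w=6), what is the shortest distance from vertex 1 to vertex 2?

Step 1: Build adjacency list with weights:
  1: 2(w=1), 4(w=9), 5(w=3)
  2: 1(w=1), 3(w=7), 5(w=3), 6(w=3)
  3: 2(w=7), 4(w=2), 5(w=3), 6(w=6)
  4: 1(w=9), 3(w=2)
  5: 1(w=3), 2(w=3), 3(w=3)
  6: 2(w=3), 3(w=6)

Step 2: Apply Dijkstra's algorithm from vertex 1:
  Visit vertex 1 (distance=0)
    Update dist[2] = 1
    Update dist[4] = 9
    Update dist[5] = 3
  Visit vertex 2 (distance=1)
    Update dist[3] = 8
    Update dist[6] = 4

Step 3: Shortest path: 1 -> 2
Total weight: 1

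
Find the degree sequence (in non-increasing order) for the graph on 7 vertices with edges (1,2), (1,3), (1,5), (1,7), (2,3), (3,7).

Step 1: Count edges incident to each vertex:
  deg(1) = 4 (neighbors: 2, 3, 5, 7)
  deg(2) = 2 (neighbors: 1, 3)
  deg(3) = 3 (neighbors: 1, 2, 7)
  deg(4) = 0 (neighbors: none)
  deg(5) = 1 (neighbors: 1)
  deg(6) = 0 (neighbors: none)
  deg(7) = 2 (neighbors: 1, 3)

Step 2: Sort degrees in non-increasing order:
  Degrees: [4, 2, 3, 0, 1, 0, 2] -> sorted: [4, 3, 2, 2, 1, 0, 0]

Degree sequence: [4, 3, 2, 2, 1, 0, 0]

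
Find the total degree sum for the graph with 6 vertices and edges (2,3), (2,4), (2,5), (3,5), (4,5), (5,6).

Step 1: Count edges incident to each vertex:
  deg(1) = 0 (neighbors: none)
  deg(2) = 3 (neighbors: 3, 4, 5)
  deg(3) = 2 (neighbors: 2, 5)
  deg(4) = 2 (neighbors: 2, 5)
  deg(5) = 4 (neighbors: 2, 3, 4, 6)
  deg(6) = 1 (neighbors: 5)

Step 2: Sum all degrees:
  0 + 3 + 2 + 2 + 4 + 1 = 12

Verification: sum of degrees = 2 * |E| = 2 * 6 = 12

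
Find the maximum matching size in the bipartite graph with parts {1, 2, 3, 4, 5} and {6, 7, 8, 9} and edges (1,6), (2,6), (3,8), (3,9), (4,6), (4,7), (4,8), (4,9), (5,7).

Step 1: List the neighbors of each left vertex:
  1: 6
  2: 6
  3: 8, 9
  4: 6, 7, 8, 9
  5: 7

Step 2: Greedily match left vertices, then look for augmenting paths:
  Match 1 -- 6
  Match 3 -- 8
  Match 4 -- 9
  Match 5 -- 7
  No augmenting path remains.

Step 3: Verify this is maximum:
  Matching size 4 = min(|L|, |R|) = min(5, 4), which is an upper bound, so this matching is maximum.

Maximum matching: {(1,6), (3,8), (4,9), (5,7)}
Size: 4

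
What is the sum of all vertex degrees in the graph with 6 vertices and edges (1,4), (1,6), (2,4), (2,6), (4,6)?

Step 1: Count edges incident to each vertex:
  deg(1) = 2 (neighbors: 4, 6)
  deg(2) = 2 (neighbors: 4, 6)
  deg(3) = 0 (neighbors: none)
  deg(4) = 3 (neighbors: 1, 2, 6)
  deg(5) = 0 (neighbors: none)
  deg(6) = 3 (neighbors: 1, 2, 4)

Step 2: Sum all degrees:
  2 + 2 + 0 + 3 + 0 + 3 = 10

Verification: sum of degrees = 2 * |E| = 2 * 5 = 10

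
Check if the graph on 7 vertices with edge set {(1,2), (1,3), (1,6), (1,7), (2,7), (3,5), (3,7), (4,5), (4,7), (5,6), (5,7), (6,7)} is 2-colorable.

Step 1: Attempt 2-coloring using BFS:
  Start at vertex 1, assign color 0
  Color vertex 2 with color 1 (neighbor of 1)
  Color vertex 3 with color 1 (neighbor of 1)
  Color vertex 6 with color 1 (neighbor of 1)
  Color vertex 7 with color 1 (neighbor of 1)

Step 2: Conflict found! Vertices 2 and 7 are adjacent but have the same color.
This means the graph contains an odd cycle.

The graph is NOT bipartite.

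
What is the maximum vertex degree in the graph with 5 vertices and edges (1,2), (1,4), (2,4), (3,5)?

Step 1: Count edges incident to each vertex:
  deg(1) = 2 (neighbors: 2, 4)
  deg(2) = 2 (neighbors: 1, 4)
  deg(3) = 1 (neighbors: 5)
  deg(4) = 2 (neighbors: 1, 2)
  deg(5) = 1 (neighbors: 3)

Step 2: Find maximum:
  max(2, 2, 1, 2, 1) = 2 (vertex 1)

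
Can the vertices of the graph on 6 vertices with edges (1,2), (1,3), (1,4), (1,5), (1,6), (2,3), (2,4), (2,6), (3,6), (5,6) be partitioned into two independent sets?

Step 1: Attempt 2-coloring using BFS:
  Start at vertex 1, assign color 0
  Color vertex 2 with color 1 (neighbor of 1)
  Color vertex 3 with color 1 (neighbor of 1)
  Color vertex 4 with color 1 (neighbor of 1)
  Color vertex 5 with color 1 (neighbor of 1)
  Color vertex 6 with color 1 (neighbor of 1)

Step 2: Conflict found! Vertices 2 and 3 are adjacent but have the same color.
This means the graph contains an odd cycle.

The graph is NOT bipartite.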